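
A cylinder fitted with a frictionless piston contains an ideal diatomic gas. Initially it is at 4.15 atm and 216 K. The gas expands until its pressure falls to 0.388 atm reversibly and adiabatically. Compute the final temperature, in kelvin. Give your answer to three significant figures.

Adiabatic: T₂/T₁ = (P₂/P₁)^((γ−1)/γ).
For a diatomic ideal gas γ = 7/5, so (γ−1)/γ = 2/7.
T₂ = 216 × (0.388/4.15)^(2/7) = 109.7 K.

T₂ ≈ 110 K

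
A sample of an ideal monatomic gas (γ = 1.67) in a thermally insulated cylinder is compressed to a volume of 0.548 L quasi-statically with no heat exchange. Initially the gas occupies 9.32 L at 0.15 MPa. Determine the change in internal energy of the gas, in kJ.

ΔU ≈ 11.8 kJ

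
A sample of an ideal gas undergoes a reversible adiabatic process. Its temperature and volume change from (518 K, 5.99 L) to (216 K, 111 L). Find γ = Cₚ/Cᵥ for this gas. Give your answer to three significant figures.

γ ≈ 1.30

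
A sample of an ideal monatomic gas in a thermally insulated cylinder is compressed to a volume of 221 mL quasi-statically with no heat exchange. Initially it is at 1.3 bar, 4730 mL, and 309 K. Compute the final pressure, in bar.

P₂ ≈ 214 bar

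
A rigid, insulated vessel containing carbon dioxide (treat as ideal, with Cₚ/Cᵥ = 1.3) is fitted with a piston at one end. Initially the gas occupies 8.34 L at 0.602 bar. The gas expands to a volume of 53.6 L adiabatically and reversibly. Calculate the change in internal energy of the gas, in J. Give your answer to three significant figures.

ΔU ≈ -716 J

P₂ = P₁(V₁/V₂)^γ = 0.602×(8.34/53.6)^(1.3) = 0.0536 bar.
For a reversible adiabat, W_by_gas = (P₁V₁ − P₂V₂)/(γ−1).
W_by = (60200×0.00834 − 5360×0.0536) / (0.3) = 715.8 J.
Q = 0 ⇒ ΔU = −W_by = -715.8 J.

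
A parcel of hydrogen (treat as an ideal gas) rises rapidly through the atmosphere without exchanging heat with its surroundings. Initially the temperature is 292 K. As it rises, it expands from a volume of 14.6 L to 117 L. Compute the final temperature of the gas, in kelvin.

Adiabatic: T₁V₁^(γ−1) = T₂V₂^(γ−1) ⇒ T₂ = T₁ (V₁/V₂)^(γ−1).
For a diatomic ideal gas γ = 7/5, so γ−1 = 2/5.
T₂ = 292 × (14.6/117)^(2/5) = 127 K.

T₂ ≈ 127 K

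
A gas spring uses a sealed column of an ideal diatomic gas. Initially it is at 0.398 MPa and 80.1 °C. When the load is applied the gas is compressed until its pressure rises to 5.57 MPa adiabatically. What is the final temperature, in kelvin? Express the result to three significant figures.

T₂ ≈ 751 K

Adiabatic: T₂/T₁ = (P₂/P₁)^((γ−1)/γ).
For a diatomic ideal gas γ = 7/5, so (γ−1)/γ = 2/7.
T₁ = 80.1 °C = 353.2 K.
T₂ = 353.2 × (5.57/0.398)^(2/7) = 750.8 K.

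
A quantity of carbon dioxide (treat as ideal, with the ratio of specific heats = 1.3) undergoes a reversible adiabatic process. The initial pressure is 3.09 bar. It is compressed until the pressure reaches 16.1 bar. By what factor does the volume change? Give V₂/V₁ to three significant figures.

V₂/V₁ ≈ 0.281

From PV^γ = const, V₂/V₁ = (P₁/P₂)^(1/γ).
V₂/V₁ = (3.09/16.1)^(0.769) = 0.2809.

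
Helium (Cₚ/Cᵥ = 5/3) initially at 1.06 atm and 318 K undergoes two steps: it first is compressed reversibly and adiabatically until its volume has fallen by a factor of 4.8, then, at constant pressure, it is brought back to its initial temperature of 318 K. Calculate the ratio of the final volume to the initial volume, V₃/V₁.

V₃/V₁ ≈ 0.0732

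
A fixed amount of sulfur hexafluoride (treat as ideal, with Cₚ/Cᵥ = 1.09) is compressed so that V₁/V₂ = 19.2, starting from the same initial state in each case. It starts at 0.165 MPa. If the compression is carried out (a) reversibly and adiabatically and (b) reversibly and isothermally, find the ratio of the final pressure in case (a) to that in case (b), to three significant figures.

P_adiabatic / P_isothermal ≈ 1.30

Isothermal: P_b = P₁(V₁/V₂) = 0.165×19.2.
Adiabatic: P_a = P₁(V₁/V₂)^γ = 0.165×19.2^(1.09).
P_a/P_b = (V₁/V₂)^(γ−1) = 19.2^(0.09) = 1.305.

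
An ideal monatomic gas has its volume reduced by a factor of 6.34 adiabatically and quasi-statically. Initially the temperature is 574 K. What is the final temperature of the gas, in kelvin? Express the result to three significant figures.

For a reversible adiabat TV^(γ−1) is constant, so T₂ = T₁ (V₁/V₂)^(γ−1).
For a monatomic ideal gas γ = 5/3, so γ−1 = 2/3.
T₂ = 574 × 6.34^(2/3) = 1966 K.

T₂ ≈ 1970 K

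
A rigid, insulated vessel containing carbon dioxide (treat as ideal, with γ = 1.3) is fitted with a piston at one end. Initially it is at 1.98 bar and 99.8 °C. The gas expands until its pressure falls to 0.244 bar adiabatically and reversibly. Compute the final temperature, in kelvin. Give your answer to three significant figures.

Along an adiabat T P^((1−γ)/γ) is constant, so T₂ = T₁ (P₂/P₁)^((γ−1)/γ).
T₁ = 99.8 °C = 372.9 K.
T₂ = 372.9 × (0.244/1.98)^(0.231) = 230 K.

T₂ ≈ 230 K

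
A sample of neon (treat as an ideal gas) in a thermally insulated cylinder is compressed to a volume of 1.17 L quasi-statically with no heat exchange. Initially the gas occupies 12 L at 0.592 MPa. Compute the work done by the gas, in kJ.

γ = 5/3 for a monatomic ideal gas.
P₂ = P₁(V₁/V₂)^γ = 0.592×(12/1.17)^(5/3) = 28.66 MPa.
For a reversible adiabat, W_by_gas = (P₁V₁ − P₂V₂)/(γ−1).
W_by = (592000×0.012 − 2.866×10^7×0.00117) / (2/3) = -39650 J.

W ≈ -39.6 kJ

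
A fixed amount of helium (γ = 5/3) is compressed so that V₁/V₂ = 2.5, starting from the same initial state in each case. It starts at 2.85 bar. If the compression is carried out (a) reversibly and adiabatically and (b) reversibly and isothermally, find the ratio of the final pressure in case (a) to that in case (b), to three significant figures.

Isothermal: P_b = P₁(V₁/V₂) = 2.85×2.5.
Adiabatic: P_a = P₁(V₁/V₂)^γ = 2.85×2.5^(5/3).
P_a/P_b = (V₁/V₂)^(γ−1) = 2.5^(2/3) = 1.842.

P_adiabatic / P_isothermal ≈ 1.84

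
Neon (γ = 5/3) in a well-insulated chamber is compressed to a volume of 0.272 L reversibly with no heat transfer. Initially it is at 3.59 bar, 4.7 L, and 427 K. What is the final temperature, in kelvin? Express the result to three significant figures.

Adiabatic: T₁V₁^(γ−1) = T₂V₂^(γ−1) ⇒ T₂ = T₁ (V₁/V₂)^(γ−1).
T₂ = 427 × (4.7/0.272)^(2/3) = 2854 K.

T₂ ≈ 2850 K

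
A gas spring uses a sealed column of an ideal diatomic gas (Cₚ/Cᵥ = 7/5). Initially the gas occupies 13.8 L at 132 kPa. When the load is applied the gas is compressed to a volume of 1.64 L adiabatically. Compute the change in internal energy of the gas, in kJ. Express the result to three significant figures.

ΔU ≈ 6.12 kJ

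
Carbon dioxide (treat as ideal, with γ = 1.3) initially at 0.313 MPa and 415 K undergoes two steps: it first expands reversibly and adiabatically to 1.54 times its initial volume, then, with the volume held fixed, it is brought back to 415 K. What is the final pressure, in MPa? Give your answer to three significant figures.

P₃ ≈ 0.203 MPa

Adiabatic step (PV^γ = const): P₂ = 0.313×(1/1.54)^(1.3) = 0.1786 MPa; T₂ = 415×(1/1.54)^(0.3) = 364.6 K.
Isochoric: P₃ = P₂(T₃/T₂) = 0.1786 × (415/364.6) = 0.2032 MPa.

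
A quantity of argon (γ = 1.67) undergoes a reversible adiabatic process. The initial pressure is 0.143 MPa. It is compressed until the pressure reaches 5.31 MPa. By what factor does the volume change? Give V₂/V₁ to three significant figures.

V₂/V₁ ≈ 0.115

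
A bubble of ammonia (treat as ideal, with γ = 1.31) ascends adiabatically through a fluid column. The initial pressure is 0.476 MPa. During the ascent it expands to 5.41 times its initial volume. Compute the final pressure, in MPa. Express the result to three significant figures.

P₂ ≈ 0.0521 MPa

Since PV^γ is constant along a reversible adiabat, P₂ = P₁ (V₁/V₂)^γ.
P₂ = 0.476 × (1/5.41)^(1.31) = 0.05213 MPa.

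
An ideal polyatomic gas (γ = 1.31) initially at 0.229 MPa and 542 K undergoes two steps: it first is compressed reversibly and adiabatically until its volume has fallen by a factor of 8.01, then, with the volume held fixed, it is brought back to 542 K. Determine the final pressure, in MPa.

P₃ ≈ 1.83 MPa

Adiabatic step (PV^γ = const): P₂ = 0.229×8.01^(1.31) = 3.496 MPa; T₂ = 542×8.01^(0.31) = 1033 K.
Isochoric: P₃ = P₂(T₃/T₂) = 3.496 × (542/1033) = 1.834 MPa.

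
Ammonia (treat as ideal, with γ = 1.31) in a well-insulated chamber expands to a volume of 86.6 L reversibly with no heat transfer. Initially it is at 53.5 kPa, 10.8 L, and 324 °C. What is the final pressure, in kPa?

Adiabatic: P₁V₁^γ = P₂V₂^γ ⇒ P₂ = P₁ (V₁/V₂)^γ.
P₂ = 53.5 × (10.8/86.6)^(1.31) = 3.499 kPa.

P₂ ≈ 3.50 kPa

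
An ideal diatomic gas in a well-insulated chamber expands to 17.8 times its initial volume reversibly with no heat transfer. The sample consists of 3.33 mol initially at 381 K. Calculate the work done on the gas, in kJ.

W ≈ -18.0 kJ

For a reversible adiabat TV^(γ−1) is constant, so T₂ = T₁ (V₁/V₂)^(γ−1).
γ = 7/5 for a diatomic ideal gas, so γ−1 = 2/5.
T₂ = 381 × (1/17.8)^(2/5) = 120.4 K.
Q = 0, so ΔU = W_on_gas = nCᵥΔT with Cᵥ = R/(γ−1) = 20.79 J/(mol·K).
ΔU = 3.33 × 20.79 × (120.4 − 381) = -18030 J.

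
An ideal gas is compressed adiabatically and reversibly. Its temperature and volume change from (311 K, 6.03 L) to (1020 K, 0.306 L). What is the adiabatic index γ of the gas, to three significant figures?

TV^(γ−1) = const ⇒ γ − 1 = ln(T₂/T₁) / ln(V₁/V₂).
γ = 1 + ln(1020/311) / ln(6.03/0.306) = 1.398.

γ ≈ 1.40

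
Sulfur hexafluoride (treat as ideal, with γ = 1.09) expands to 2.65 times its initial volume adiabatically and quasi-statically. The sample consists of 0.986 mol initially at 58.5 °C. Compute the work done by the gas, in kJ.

W ≈ 2.54 kJ

Adiabatic: T₁V₁^(γ−1) = T₂V₂^(γ−1) ⇒ T₂ = T₁ (V₁/V₂)^(γ−1).
T₁ = 58.5 °C = 331.6 K.
T₂ = 331.6 × (1/2.65)^(0.09) = 303.8 K.
Q = 0, so ΔU = W_on_gas = nCᵥΔT with Cᵥ = R/(γ−1) = 92.38 J/(mol·K).
ΔU = 0.986 × 92.38 × (303.8 − 331.6) = -2537 J.
Work done by the gas = −ΔU = 2537 J.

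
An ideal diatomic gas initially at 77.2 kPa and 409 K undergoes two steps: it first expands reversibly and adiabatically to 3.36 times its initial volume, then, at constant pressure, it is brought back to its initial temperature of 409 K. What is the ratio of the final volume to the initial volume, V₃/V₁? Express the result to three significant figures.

V₃/V₁ ≈ 5.46

For a diatomic ideal gas γ = 7/5.
Adiabatic step: V₂/V₁ = 3.36; T₂ = T₁·(1/3.36)^(2/5) = 251.9 K.
Isobaric step: V₃/V₂ = T₃/T₂ = 409/251.9.
V₃/V₁ = (V₂/V₁)(V₃/V₂) = 3.36 × (409/251.9) = 5.456.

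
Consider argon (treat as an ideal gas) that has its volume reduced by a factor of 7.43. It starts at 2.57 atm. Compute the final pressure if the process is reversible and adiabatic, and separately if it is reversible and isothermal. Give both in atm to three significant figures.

adiabatic: 72.7 atm; isothermal: 19.1 atm

For a monatomic ideal gas γ = 5/3.
Isothermal: P₂ = P₁(V₁/V₂) = 2.57×7.43 = 19.1 atm.
Adiabatic: P₂ = P₁(V₁/V₂)^γ = 2.57×7.43^(5/3) = 72.71 atm.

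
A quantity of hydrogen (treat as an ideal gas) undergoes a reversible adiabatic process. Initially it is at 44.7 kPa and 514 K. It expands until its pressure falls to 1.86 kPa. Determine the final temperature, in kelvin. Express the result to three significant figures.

Along an adiabat T P^((1−γ)/γ) is constant, so T₂ = T₁ (P₂/P₁)^((γ−1)/γ).
For a diatomic ideal gas γ = 7/5, so (γ−1)/γ = 2/7.
T₂ = 514 × (1.86/44.7)^(2/7) = 207.2 K.

T₂ ≈ 207 K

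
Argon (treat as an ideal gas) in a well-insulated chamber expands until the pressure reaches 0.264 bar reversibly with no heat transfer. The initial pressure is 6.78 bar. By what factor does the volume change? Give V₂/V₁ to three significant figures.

V₂/V₁ ≈ 7.01

From PV^γ = const, V₂/V₁ = (P₁/P₂)^(1/γ).
For a monatomic ideal gas γ = 5/3.
V₂/V₁ = (6.78/0.264)^(3/5) = 7.011.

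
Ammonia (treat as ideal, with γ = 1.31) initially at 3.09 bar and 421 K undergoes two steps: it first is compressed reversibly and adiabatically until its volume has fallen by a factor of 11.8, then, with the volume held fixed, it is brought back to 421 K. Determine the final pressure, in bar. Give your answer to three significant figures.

P₃ ≈ 36.5 bar

Adiabatic step (PV^γ = const): P₂ = 3.09×11.8^(1.31) = 78.37 bar; T₂ = 421×11.8^(0.31) = 904.8 K.
Isochoric: P₃ = P₂(T₃/T₂) = 78.37 × (421/904.8) = 36.46 bar.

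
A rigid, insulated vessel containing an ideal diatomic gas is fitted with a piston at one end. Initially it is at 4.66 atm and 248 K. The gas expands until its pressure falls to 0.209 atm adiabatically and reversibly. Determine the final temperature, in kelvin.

Adiabatic: T₂/T₁ = (P₂/P₁)^((γ−1)/γ).
For a diatomic ideal gas γ = 7/5, so (γ−1)/γ = 2/7.
T₂ = 248 × (0.209/4.66)^(2/7) = 102.2 K.

T₂ ≈ 102 K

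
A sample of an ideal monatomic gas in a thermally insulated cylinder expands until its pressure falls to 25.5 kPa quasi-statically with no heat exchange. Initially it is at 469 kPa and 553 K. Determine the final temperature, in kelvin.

Along an adiabat T P^((1−γ)/γ) is constant, so T₂ = T₁ (P₂/P₁)^((γ−1)/γ).
For a monatomic ideal gas γ = 5/3, so (γ−1)/γ = 2/5.
T₂ = 553 × (25.5/469)^(2/5) = 172.5 K.

T₂ ≈ 173 K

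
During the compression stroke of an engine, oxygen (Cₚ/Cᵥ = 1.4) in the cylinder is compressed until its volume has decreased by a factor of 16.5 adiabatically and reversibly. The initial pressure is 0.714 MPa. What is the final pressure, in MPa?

Adiabatic: P₁V₁^γ = P₂V₂^γ ⇒ P₂ = P₁ (V₁/V₂)^γ.
P₂ = 0.714 × 16.5^(1.4) = 36.16 MPa.

P₂ ≈ 36.2 MPa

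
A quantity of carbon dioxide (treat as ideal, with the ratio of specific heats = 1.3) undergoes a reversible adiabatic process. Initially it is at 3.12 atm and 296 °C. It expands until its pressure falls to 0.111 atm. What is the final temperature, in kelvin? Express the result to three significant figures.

Along an adiabat T P^((1−γ)/γ) is constant, so T₂ = T₁ (P₂/P₁)^((γ−1)/γ).
T₁ = 296 °C = 569.1 K.
T₂ = 569.1 × (0.111/3.12)^(0.231) = 263.6 K.

T₂ ≈ 264 K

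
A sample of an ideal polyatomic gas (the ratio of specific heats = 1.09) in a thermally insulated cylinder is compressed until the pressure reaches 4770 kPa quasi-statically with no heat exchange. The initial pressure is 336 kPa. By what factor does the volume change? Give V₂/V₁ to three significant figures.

From PV^γ = const, V₂/V₁ = (P₁/P₂)^(1/γ).
V₂/V₁ = (336/4770)^(0.917) = 0.08769.

V₂/V₁ ≈ 0.0877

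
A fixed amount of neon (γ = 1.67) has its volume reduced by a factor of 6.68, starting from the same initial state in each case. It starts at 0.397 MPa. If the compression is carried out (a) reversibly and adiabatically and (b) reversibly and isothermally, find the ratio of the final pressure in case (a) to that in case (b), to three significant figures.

Isothermal: P_b = P₁(V₁/V₂) = 0.397×6.68.
Adiabatic: P_a = P₁(V₁/V₂)^γ = 0.397×6.68^(1.67).
P_a/P_b = (V₁/V₂)^(γ−1) = 6.68^(0.67) = 3.569.

P_adiabatic / P_isothermal ≈ 3.57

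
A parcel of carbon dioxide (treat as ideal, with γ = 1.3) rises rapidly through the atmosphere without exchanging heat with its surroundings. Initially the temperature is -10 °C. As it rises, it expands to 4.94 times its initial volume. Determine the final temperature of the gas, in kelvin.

For a reversible adiabat TV^(γ−1) is constant, so T₂ = T₁ (V₁/V₂)^(γ−1).
T₁ = -10 °C = 263.1 K.
T₂ = 263.1 × (1/4.94)^(0.3) = 163 K.

T₂ ≈ 163 K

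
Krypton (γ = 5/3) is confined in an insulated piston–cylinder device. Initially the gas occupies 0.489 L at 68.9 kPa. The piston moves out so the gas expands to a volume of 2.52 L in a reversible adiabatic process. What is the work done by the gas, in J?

P₂ = P₁(V₁/V₂)^γ = 68.9×(0.489/2.52)^(5/3) = 4.481 kPa.
For a reversible adiabat, W_by_gas = (P₁V₁ − P₂V₂)/(γ−1).
W_by = (68900×0.000489 − 4481×0.00252) / (2/3) = 33.6 J.

W ≈ 33.6 J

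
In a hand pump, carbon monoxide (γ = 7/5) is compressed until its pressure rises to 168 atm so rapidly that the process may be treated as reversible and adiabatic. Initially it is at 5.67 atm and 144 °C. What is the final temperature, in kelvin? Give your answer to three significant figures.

T₂ ≈ 1100 K

Adiabatic: T₂/T₁ = (P₂/P₁)^((γ−1)/γ).
T₁ = 144 °C = 417.1 K.
T₂ = 417.1 × (168/5.67)^(2/7) = 1098 K.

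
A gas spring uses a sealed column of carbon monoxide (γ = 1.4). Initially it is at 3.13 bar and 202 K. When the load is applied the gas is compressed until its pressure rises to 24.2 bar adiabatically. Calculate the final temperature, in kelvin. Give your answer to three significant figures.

T₂ ≈ 362 K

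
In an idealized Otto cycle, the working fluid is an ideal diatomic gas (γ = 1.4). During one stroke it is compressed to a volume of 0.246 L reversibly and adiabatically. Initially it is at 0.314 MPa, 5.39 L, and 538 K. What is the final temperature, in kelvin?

For a reversible adiabat TV^(γ−1) is constant, so T₂ = T₁ (V₁/V₂)^(γ−1).
T₂ = 538 × (5.39/0.246)^(0.4) = 1849 K.

T₂ ≈ 1850 K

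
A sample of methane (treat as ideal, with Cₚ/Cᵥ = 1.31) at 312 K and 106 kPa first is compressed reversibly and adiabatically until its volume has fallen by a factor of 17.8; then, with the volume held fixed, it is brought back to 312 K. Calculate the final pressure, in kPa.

Adiabatic step (PV^γ = const): P₂ = 106×17.8^(1.31) = 4606 kPa; T₂ = 312×17.8^(0.31) = 761.7 K.
Isochoric: P₃ = P₂(T₃/T₂) = 4606 × (312/761.7) = 1887 kPa.

P₃ ≈ 1890 kPa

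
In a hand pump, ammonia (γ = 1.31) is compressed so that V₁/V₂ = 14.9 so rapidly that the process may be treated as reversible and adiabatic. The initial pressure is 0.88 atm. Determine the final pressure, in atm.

Adiabatic: P₁V₁^γ = P₂V₂^γ ⇒ P₂ = P₁ (V₁/V₂)^γ.
P₂ = 0.88 × 14.9^(1.31) = 30.29 atm.

P₂ ≈ 30.3 atm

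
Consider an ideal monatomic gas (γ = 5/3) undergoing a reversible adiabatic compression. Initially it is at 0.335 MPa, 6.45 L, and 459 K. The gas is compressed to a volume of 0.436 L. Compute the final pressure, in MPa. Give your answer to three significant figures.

P₂ ≈ 29.9 MPa

Adiabatic: P₁V₁^γ = P₂V₂^γ ⇒ P₂ = P₁ (V₁/V₂)^γ.
P₂ = 0.335 × (6.45/0.436)^(5/3) = 29.87 MPa.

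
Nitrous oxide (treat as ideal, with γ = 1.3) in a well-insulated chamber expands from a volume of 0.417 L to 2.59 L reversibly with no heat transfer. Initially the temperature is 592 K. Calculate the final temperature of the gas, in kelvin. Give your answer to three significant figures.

T₂ ≈ 342 K

Adiabatic: T₁V₁^(γ−1) = T₂V₂^(γ−1) ⇒ T₂ = T₁ (V₁/V₂)^(γ−1).
T₂ = 592 × (0.417/2.59)^(0.3) = 342.3 K.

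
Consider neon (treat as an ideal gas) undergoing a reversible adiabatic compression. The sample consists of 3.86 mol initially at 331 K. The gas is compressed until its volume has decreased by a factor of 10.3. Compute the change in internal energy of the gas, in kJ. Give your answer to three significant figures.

For a reversible adiabat TV^(γ−1) is constant, so T₂ = T₁ (V₁/V₂)^(γ−1).
γ = 5/3 for a monatomic ideal gas, so γ−1 = 2/3.
T₂ = 331 × 10.3^(2/3) = 1567 K.
Q = 0, so ΔU = W_on_gas = nCᵥΔT with Cᵥ = R/(γ−1) = 12.47 J/(mol·K).
ΔU = 3.86 × 12.47 × (1567 − 331) = 59500 J.

ΔU ≈ 59.5 kJ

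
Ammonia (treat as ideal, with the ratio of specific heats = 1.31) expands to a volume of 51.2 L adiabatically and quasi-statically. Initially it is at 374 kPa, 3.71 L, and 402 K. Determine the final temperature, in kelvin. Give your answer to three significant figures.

For a reversible adiabat TV^(γ−1) is constant, so T₂ = T₁ (V₁/V₂)^(γ−1).
T₂ = 402 × (3.71/51.2)^(0.31) = 178.2 K.

T₂ ≈ 178 K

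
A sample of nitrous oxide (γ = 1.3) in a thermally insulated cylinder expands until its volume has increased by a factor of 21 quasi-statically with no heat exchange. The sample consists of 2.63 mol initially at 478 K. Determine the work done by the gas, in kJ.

W ≈ 20.9 kJ

Adiabatic: T₁V₁^(γ−1) = T₂V₂^(γ−1) ⇒ T₂ = T₁ (V₁/V₂)^(γ−1).
T₂ = 478 × (1/21)^(0.3) = 191.8 K.
Q = 0, so ΔU = W_on_gas = nCᵥΔT with Cᵥ = R/(γ−1) = 27.71 J/(mol·K).
ΔU = 2.63 × 27.71 × (191.8 − 478) = -20860 J.
Work done by the gas = −ΔU = 20860 J.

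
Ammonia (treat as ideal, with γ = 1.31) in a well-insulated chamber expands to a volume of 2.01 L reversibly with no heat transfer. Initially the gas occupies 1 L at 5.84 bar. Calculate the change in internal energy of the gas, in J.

P₂ = P₁(V₁/V₂)^γ = 5.84×(1/2.01)^(1.31) = 2.34 bar.
For a reversible adiabat, W_by_gas = (P₁V₁ − P₂V₂)/(γ−1).
W_by = (584000×0.001 − 234000×0.00201) / (0.31) = 366.6 J.
Q = 0 ⇒ ΔU = −W_by = -366.6 J.

ΔU ≈ -367 J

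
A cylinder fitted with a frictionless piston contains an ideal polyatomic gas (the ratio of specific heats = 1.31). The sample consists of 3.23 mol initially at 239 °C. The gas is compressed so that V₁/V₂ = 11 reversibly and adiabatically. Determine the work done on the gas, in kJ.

W ≈ 48.9 kJ

For a reversible adiabat TV^(γ−1) is constant, so T₂ = T₁ (V₁/V₂)^(γ−1).
T₁ = 239 °C = 512.1 K.
T₂ = 512.1 × 11^(0.31) = 1077 K.
Q = 0, so ΔU = W_on_gas = nCᵥΔT with Cᵥ = R/(γ−1) = 26.82 J/(mol·K).
ΔU = 3.23 × 26.82 × (1077 − 512.1) = 48930 J.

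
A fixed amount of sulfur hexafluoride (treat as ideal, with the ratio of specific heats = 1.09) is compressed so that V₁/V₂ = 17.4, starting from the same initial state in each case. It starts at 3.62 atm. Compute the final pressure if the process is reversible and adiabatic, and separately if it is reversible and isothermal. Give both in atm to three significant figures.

adiabatic: 81.5 atm; isothermal: 63.0 atm

Isothermal: P₂ = P₁(V₁/V₂) = 3.62×17.4 = 62.99 atm.
Adiabatic: P₂ = P₁(V₁/V₂)^γ = 3.62×17.4^(1.09) = 81.45 atm.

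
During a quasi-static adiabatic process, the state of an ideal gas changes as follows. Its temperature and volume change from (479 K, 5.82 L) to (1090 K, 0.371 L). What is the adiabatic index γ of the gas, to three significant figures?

γ ≈ 1.30

TV^(γ−1) = const ⇒ γ − 1 = ln(T₂/T₁) / ln(V₁/V₂).
γ = 1 + ln(1090/479) / ln(5.82/0.371) = 1.299.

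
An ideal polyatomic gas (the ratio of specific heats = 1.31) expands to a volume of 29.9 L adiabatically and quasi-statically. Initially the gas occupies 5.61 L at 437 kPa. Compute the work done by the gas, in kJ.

P₂ = P₁(V₁/V₂)^γ = 437×(5.61/29.9)^(1.31) = 48.81 kPa.
For a reversible adiabat, W_by_gas = (P₁V₁ − P₂V₂)/(γ−1).
W_by = (437000×0.00561 − 48810×0.0299) / (0.31) = 3201 J.

W ≈ 3.20 kJ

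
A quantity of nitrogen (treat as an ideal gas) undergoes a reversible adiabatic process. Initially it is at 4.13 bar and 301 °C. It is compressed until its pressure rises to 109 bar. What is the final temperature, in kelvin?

T₂ ≈ 1460 K

Adiabatic: T₂/T₁ = (P₂/P₁)^((γ−1)/γ).
For a diatomic ideal gas γ = 7/5, so (γ−1)/γ = 2/7.
T₁ = 301 °C = 574.1 K.
T₂ = 574.1 × (109/4.13)^(2/7) = 1463 K.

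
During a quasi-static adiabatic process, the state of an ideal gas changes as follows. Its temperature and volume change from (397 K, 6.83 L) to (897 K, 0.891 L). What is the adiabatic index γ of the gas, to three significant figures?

γ ≈ 1.40

TV^(γ−1) = const ⇒ γ − 1 = ln(T₂/T₁) / ln(V₁/V₂).
γ = 1 + ln(897/397) / ln(6.83/0.891) = 1.4.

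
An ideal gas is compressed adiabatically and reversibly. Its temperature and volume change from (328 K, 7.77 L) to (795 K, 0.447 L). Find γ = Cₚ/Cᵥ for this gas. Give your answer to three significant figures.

γ ≈ 1.31

TV^(γ−1) = const ⇒ γ − 1 = ln(T₂/T₁) / ln(V₁/V₂).
γ = 1 + ln(795/328) / ln(7.77/0.447) = 1.31.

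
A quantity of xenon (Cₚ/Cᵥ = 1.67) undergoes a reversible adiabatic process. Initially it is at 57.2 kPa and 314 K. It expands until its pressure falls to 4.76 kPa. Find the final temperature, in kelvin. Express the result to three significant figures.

T₂ ≈ 116 K

Along an adiabat T P^((1−γ)/γ) is constant, so T₂ = T₁ (P₂/P₁)^((γ−1)/γ).
T₂ = 314 × (4.76/57.2)^(0.401) = 115.8 K.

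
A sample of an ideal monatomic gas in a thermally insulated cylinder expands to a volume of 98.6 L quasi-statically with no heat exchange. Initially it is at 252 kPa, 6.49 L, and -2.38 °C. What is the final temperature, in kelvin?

T₂ ≈ 44.1 K

Adiabatic: T₁V₁^(γ−1) = T₂V₂^(γ−1) ⇒ T₂ = T₁ (V₁/V₂)^(γ−1).
γ = 5/3 for a monatomic ideal gas.
T₁ = -2.38 °C = 270.8 K.
T₂ = 270.8 × (6.49/98.6)^(2/3) = 44.14 K.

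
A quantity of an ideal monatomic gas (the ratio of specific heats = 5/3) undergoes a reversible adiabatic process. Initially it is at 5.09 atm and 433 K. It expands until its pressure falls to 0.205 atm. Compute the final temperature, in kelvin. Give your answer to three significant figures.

Adiabatic: T₂/T₁ = (P₂/P₁)^((γ−1)/γ).
T₂ = 433 × (0.205/5.09)^(2/5) = 119.8 K.

T₂ ≈ 120 K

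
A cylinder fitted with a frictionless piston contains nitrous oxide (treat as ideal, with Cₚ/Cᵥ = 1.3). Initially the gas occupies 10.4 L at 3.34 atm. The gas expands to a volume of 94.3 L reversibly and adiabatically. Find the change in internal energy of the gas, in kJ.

P₂ = P₁(V₁/V₂)^γ = 3.34×(10.4/94.3)^(1.3) = 0.1901 atm.
For a reversible adiabat, W_by_gas = (P₁V₁ − P₂V₂)/(γ−1).
W_by = (338400×0.0104 − 19260×0.0943) / (0.3) = 5677 J.
Q = 0 ⇒ ΔU = −W_by = -5677 J.

ΔU ≈ -5.68 kJ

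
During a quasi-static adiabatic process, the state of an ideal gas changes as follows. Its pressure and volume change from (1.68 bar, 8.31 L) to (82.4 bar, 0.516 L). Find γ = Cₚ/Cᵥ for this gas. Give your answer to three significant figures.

γ ≈ 1.40

PV^γ = const ⇒ γ = ln(P₂/P₁) / ln(V₁/V₂).
γ = ln(82.4/1.68) / ln(8.31/0.516) = 1.401.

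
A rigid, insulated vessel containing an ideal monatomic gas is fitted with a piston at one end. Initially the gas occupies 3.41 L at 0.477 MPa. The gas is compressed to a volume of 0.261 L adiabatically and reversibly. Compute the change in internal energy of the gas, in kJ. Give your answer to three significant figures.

γ = 5/3 for a monatomic ideal gas.
P₂ = P₁(V₁/V₂)^γ = 0.477×(3.41/0.261)^(5/3) = 34.57 MPa.
For a reversible adiabat, W_by_gas = (P₁V₁ − P₂V₂)/(γ−1).
W_by = (477000×0.00341 − 3.457×10^7×0.000261) / (2/3) = -11090 J.
Q = 0 ⇒ ΔU = −W_by = 11090 J.

ΔU ≈ 11.1 kJ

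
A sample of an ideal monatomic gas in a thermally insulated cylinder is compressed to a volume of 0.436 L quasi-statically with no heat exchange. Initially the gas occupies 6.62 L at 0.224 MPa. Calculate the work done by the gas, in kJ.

γ = 5/3 for a monatomic ideal gas.
P₂ = P₁(V₁/V₂)^γ = 0.224×(6.62/0.436)^(5/3) = 20.85 MPa.
For a reversible adiabat, W_by_gas = (P₁V₁ − P₂V₂)/(γ−1).
W_by = (224000×0.00662 − 2.085×10^7×0.000436) / (2/3) = -11410 J.

W ≈ -11.4 kJ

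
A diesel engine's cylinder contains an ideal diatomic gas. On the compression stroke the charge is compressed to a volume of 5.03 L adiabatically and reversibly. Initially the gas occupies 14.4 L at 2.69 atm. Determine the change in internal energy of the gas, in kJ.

ΔU ≈ 5.13 kJ

γ = 7/5 for a diatomic ideal gas.
P₂ = P₁(V₁/V₂)^γ = 2.69×(14.4/5.03)^(7/5) = 11.73 atm.
For a reversible adiabat, W_by_gas = (P₁V₁ − P₂V₂)/(γ−1).
W_by = (272600×0.0144 − 1.188×10^6×0.00503) / (2/5) = -5132 J.
Q = 0 ⇒ ΔU = −W_by = 5132 J.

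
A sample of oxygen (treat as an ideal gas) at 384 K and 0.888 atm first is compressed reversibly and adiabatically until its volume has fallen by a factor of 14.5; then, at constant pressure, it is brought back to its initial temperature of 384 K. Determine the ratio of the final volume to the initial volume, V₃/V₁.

For a diatomic ideal gas γ = 7/5.
Adiabatic step: V₂/V₁ = 0.06897; T₂ = T₁·14.5^(2/5) = 1119 K.
Isobaric step: V₃/V₂ = T₃/T₂ = 384/1119.
V₃/V₁ = (V₂/V₁)(V₃/V₂) = 0.06897 × (384/1119) = 0.02366.

V₃/V₁ ≈ 0.0237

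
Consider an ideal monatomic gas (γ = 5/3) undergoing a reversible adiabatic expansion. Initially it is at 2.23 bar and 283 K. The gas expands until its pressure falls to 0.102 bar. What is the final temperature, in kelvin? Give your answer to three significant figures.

T₂ ≈ 82.4 K

Adiabatic: T₂/T₁ = (P₂/P₁)^((γ−1)/γ).
T₂ = 283 × (0.102/2.23)^(2/5) = 82.4 K.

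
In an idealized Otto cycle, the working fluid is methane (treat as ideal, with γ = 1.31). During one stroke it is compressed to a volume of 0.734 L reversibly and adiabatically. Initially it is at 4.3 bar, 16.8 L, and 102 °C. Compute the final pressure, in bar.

Adiabatic: P₁V₁^γ = P₂V₂^γ ⇒ P₂ = P₁ (V₁/V₂)^γ.
P₂ = 4.3 × (16.8/0.734)^(1.31) = 259.8 bar.

P₂ ≈ 260 bar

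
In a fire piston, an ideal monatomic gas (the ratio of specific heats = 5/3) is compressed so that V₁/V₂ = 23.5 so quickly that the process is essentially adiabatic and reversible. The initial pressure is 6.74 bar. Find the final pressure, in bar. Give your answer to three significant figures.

P₂ ≈ 1300 bar

Since PV^γ is constant along a reversible adiabat, P₂ = P₁ (V₁/V₂)^γ.
P₂ = 6.74 × 23.5^(5/3) = 1299 bar.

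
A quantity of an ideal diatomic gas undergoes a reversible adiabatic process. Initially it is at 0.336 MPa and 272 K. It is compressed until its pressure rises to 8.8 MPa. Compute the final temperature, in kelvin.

Along an adiabat T P^((1−γ)/γ) is constant, so T₂ = T₁ (P₂/P₁)^((γ−1)/γ).
For a diatomic ideal gas γ = 7/5, so (γ−1)/γ = 2/7.
T₂ = 272 × (8.8/0.336)^(2/7) = 691.4 K.

T₂ ≈ 691 K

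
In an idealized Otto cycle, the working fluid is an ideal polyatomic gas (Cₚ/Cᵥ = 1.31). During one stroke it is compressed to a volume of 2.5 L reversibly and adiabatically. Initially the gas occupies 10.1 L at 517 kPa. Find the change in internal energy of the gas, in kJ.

P₂ = P₁(V₁/V₂)^γ = 517×(10.1/2.5)^(1.31) = 3220 kPa.
For a reversible adiabat, W_by_gas = (P₁V₁ − P₂V₂)/(γ−1).
W_by = (517000×0.0101 − 3.22×10^6×0.0025) / (0.31) = -9123 J.
Q = 0 ⇒ ΔU = −W_by = 9123 J.

ΔU ≈ 9.12 kJ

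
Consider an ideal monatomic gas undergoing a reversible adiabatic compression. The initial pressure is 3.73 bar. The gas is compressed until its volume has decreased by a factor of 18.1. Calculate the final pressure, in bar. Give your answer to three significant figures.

P₂ ≈ 465 bar

Since PV^γ is constant along a reversible adiabat, P₂ = P₁ (V₁/V₂)^γ.
For a monatomic ideal gas γ = 5/3.
P₂ = 3.73 × 18.1^(5/3) = 465.4 bar.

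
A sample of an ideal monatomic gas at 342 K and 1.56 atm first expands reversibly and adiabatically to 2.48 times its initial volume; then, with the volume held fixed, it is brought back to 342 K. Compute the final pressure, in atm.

P₃ ≈ 0.629 atm

For a monatomic ideal gas γ = 5/3.
Adiabatic step (PV^γ = const): P₂ = 1.56×(1/2.48)^(5/3) = 0.3433 atm; T₂ = 342×(1/2.48)^(2/3) = 186.7 K.
Isochoric: P₃ = P₂(T₃/T₂) = 0.3433 × (342/186.7) = 0.629 atm.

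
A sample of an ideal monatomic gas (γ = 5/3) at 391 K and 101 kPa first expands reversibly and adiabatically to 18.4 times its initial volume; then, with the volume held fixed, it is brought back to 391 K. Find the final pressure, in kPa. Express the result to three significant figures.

P₃ ≈ 5.49 kPa

Adiabatic step (PV^γ = const): P₂ = 101×(1/18.4)^(5/3) = 0.7876 kPa; T₂ = 391×(1/18.4)^(2/3) = 56.1 K.
Isochoric: P₃ = P₂(T₃/T₂) = 0.7876 × (391/56.1) = 5.489 kPa.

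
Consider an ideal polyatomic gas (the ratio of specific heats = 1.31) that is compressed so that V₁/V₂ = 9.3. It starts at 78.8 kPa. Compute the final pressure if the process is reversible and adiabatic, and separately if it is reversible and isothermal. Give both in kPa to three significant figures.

Isothermal: P₂ = P₁(V₁/V₂) = 78.8×9.3 = 732.8 kPa.
Adiabatic: P₂ = P₁(V₁/V₂)^γ = 78.8×9.3^(1.31) = 1463 kPa.

adiabatic: 1460 kPa; isothermal: 733 kPa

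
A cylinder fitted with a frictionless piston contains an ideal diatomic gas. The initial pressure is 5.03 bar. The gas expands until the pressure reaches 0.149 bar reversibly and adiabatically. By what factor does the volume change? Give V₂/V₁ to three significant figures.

V₂/V₁ ≈ 12.4

From PV^γ = const, V₂/V₁ = (P₁/P₂)^(1/γ).
For a diatomic ideal gas γ = 7/5.
V₂/V₁ = (5.03/0.149)^(5/7) = 12.35.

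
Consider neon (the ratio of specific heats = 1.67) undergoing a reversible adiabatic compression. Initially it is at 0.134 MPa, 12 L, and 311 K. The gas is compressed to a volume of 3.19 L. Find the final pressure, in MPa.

P₂ ≈ 1.22 MPa

Adiabatic: P₁V₁^γ = P₂V₂^γ ⇒ P₂ = P₁ (V₁/V₂)^γ.
P₂ = 0.134 × (12/3.19)^(1.67) = 1.225 MPa.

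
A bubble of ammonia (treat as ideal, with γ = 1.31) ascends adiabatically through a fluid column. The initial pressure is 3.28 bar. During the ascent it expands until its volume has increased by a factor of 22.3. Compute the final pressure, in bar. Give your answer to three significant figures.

Since PV^γ is constant along a reversible adiabat, P₂ = P₁ (V₁/V₂)^γ.
P₂ = 3.28 × (1/22.3)^(1.31) = 0.05618 bar.

P₂ ≈ 0.0562 bar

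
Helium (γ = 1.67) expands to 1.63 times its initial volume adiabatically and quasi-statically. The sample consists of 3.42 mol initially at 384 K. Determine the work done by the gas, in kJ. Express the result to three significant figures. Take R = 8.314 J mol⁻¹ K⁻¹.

Adiabatic: T₁V₁^(γ−1) = T₂V₂^(γ−1) ⇒ T₂ = T₁ (V₁/V₂)^(γ−1).
T₂ = 384 × (1/1.63)^(0.67) = 276.8 K.
Q = 0, so ΔU = W_on_gas = nCᵥΔT with Cᵥ = R/(γ−1) = 12.41 J/(mol·K).
ΔU = 3.42 × 12.41 × (276.8 − 384) = -4549 J.
Work done by the gas = −ΔU = 4549 J.

W ≈ 4.55 kJ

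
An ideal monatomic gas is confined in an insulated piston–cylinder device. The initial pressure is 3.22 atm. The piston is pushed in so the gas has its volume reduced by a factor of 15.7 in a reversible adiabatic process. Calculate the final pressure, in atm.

P₂ ≈ 317 atm

Adiabatic: P₁V₁^γ = P₂V₂^γ ⇒ P₂ = P₁ (V₁/V₂)^γ.
For a monatomic ideal gas γ = 5/3.
P₂ = 3.22 × 15.7^(5/3) = 317 atm.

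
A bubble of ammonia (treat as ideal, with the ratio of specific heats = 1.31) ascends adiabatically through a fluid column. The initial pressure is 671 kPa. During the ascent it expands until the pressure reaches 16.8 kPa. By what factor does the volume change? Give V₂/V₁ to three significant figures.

V₂/V₁ ≈ 16.7

From PV^γ = const, V₂/V₁ = (P₁/P₂)^(1/γ).
V₂/V₁ = (671/16.8)^(0.763) = 16.69.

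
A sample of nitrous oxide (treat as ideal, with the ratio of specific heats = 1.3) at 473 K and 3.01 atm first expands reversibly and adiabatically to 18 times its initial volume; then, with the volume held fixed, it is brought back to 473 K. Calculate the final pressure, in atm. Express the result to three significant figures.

P₃ ≈ 0.167 atm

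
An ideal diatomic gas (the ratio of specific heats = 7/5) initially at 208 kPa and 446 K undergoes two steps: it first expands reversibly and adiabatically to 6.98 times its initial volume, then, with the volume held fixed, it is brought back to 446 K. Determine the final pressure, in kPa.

Adiabatic step (PV^γ = const): P₂ = 208×(1/6.98)^(7/5) = 13.7 kPa; T₂ = 446×(1/6.98)^(2/5) = 205 K.
Isochoric: P₃ = P₂(T₃/T₂) = 13.7 × (446/205) = 29.8 kPa.

P₃ ≈ 29.8 kPa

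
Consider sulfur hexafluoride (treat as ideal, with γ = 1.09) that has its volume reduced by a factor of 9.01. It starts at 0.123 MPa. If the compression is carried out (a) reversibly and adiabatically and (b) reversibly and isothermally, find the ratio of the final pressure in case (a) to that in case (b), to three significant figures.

P_adiabatic / P_isothermal ≈ 1.22

Isothermal: P_b = P₁(V₁/V₂) = 0.123×9.01.
Adiabatic: P_a = P₁(V₁/V₂)^γ = 0.123×9.01^(1.09).
P_a/P_b = (V₁/V₂)^(γ−1) = 9.01^(0.09) = 1.219.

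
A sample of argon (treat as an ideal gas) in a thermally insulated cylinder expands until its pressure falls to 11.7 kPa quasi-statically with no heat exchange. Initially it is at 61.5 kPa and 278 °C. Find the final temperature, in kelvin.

Along an adiabat T P^((1−γ)/γ) is constant, so T₂ = T₁ (P₂/P₁)^((γ−1)/γ).
For a monatomic ideal gas γ = 5/3, so (γ−1)/γ = 2/5.
T₁ = 278 °C = 551.1 K.
T₂ = 551.1 × (11.7/61.5)^(2/5) = 283.8 K.

T₂ ≈ 284 K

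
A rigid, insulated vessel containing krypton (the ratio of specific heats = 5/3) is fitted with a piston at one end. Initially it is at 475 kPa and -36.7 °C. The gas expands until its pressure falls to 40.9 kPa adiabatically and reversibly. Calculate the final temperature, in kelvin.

Along an adiabat T P^((1−γ)/γ) is constant, so T₂ = T₁ (P₂/P₁)^((γ−1)/γ).
T₁ = -36.7 °C = 236.4 K.
T₂ = 236.4 × (40.9/475)^(2/5) = 88.66 K.

T₂ ≈ 88.7 K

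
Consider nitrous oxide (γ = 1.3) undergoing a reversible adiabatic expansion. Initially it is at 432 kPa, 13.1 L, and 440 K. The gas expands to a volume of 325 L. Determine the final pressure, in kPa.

P₂ ≈ 6.64 kPa

Adiabatic: P₁V₁^γ = P₂V₂^γ ⇒ P₂ = P₁ (V₁/V₂)^γ.
P₂ = 432 × (13.1/325)^(1.3) = 6.645 kPa.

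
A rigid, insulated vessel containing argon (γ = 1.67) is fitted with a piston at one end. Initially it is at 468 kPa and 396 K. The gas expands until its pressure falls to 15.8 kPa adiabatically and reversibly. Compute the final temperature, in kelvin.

T₂ ≈ 102 K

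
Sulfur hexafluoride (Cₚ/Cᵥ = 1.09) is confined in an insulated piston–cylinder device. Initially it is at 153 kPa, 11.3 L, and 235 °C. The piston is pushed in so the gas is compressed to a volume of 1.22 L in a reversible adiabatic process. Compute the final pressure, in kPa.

Since PV^γ is constant along a reversible adiabat, P₂ = P₁ (V₁/V₂)^γ.
P₂ = 153 × (11.3/1.22)^(1.09) = 1731 kPa.

P₂ ≈ 1730 kPa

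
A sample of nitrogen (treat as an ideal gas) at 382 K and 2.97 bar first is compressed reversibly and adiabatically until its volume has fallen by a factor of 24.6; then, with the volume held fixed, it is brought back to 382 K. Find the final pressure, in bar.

P₃ ≈ 73.1 bar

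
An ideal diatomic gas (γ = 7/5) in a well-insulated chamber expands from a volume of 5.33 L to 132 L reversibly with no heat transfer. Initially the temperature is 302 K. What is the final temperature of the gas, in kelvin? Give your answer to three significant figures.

T₂ ≈ 83.7 K

For a reversible adiabat TV^(γ−1) is constant, so T₂ = T₁ (V₁/V₂)^(γ−1).
T₂ = 302 × (5.33/132)^(2/5) = 83.65 K.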